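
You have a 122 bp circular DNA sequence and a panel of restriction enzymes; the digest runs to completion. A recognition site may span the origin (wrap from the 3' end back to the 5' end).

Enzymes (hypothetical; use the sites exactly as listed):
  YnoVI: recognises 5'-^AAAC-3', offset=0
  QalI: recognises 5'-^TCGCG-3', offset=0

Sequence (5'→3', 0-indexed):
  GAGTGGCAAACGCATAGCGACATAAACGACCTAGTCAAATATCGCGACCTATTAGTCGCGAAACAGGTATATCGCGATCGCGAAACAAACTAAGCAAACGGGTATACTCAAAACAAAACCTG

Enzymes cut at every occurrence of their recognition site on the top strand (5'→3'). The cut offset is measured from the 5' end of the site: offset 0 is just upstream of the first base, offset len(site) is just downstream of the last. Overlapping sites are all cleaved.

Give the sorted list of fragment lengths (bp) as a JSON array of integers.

[4,5,5,5,6,9,11,14,14,15,16,18]

Per-enzyme occurrences:
  YnoVI AAAC/0: at [7, 23, 60, 82, 86, 95, 110, 115] ⇒ [7, 23, 60, 82, 86, 95, 110, 115]
  QalI TCGCG/0: at [41, 55, 71, 77] ⇒ [41, 55, 71, 77]

All cut coordinates (distinct, sorted): [7, 23, 41, 55, 60, 71, 77, 82, 86, 95, 110, 115]

Fragment lengths:
  7→23: 16 bp
  23→41: 18 bp
  41→55: 14 bp
  55→60: 5 bp
  60→71: 11 bp
  71→77: 6 bp
  77→82: 5 bp
  82→86: 4 bp
  86→95: 9 bp
  95→110: 15 bp
  110→115: 5 bp
  115→7 (wrap): 122-115+7 = 14 bp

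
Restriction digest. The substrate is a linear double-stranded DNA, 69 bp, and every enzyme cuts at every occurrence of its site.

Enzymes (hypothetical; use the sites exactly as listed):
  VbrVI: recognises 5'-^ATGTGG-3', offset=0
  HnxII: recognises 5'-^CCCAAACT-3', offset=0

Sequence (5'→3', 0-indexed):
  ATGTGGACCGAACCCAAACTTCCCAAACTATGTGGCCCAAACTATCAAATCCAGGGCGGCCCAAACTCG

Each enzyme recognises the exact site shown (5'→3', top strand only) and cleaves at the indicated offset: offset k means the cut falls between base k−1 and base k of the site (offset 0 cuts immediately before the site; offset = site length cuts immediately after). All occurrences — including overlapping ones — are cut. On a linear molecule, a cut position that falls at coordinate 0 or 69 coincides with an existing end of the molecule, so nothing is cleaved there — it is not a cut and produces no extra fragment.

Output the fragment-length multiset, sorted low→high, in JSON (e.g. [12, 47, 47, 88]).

Scan for sites:
  VbrVI (ATGTGG, off=0): starts [0, 29] → cuts [29] (position 0 is a terminus of the linear molecule — no cut)
  HnxII (CCCAAACT, off=0): starts [12, 21, 35, 59] → cuts [12, 21, 35, 59]

All cut coordinates (distinct, sorted): [12, 21, 29, 35, 59]

Fragment lengths:
  [0,12): 12 bp
  [12,21): 9 bp
  [21,29): 8 bp
  [29,35): 6 bp
  [35,59): 24 bp
  [59,69): 10 bp

[6,8,9,10,12,24]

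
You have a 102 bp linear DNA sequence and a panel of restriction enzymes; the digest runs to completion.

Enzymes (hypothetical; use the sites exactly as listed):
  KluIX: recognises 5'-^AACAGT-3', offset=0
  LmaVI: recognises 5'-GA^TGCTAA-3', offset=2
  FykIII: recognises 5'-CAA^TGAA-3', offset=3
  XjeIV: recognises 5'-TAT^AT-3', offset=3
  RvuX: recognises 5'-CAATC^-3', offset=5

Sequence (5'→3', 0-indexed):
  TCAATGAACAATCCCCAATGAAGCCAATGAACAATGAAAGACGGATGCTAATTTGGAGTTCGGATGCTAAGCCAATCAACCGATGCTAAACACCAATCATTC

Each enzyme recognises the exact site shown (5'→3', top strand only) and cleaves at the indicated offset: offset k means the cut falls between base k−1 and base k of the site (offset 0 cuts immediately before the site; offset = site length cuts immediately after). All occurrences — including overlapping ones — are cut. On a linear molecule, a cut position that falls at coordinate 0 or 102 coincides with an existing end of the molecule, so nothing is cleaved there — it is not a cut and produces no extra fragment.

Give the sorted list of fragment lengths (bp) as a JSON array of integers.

Site scan:
  KluIX (AACAGT, off=0): no sites
  LmaVI (GATGCTAA, off=2): starts [43, 62, 81] → cuts [45, 64, 83]
  FykIII (CAATGAA, off=3): starts [1, 15, 24, 31] → cuts [4, 18, 27, 34]
  XjeIV (TATAT, off=3): no sites
  RvuX (CAATC, off=5): starts [8, 72, 93] → cuts [13, 77, 98]

All cut coordinates (distinct, sorted): [4, 13, 18, 27, 34, 45, 64, 77, 83, 98]

Fragments:
  [0,4): 4 bp
  [4,13): 9 bp
  [13,18): 5 bp
  [18,27): 9 bp
  [27,34): 7 bp
  [34,45): 11 bp
  [45,64): 19 bp
  [64,77): 13 bp
  [77,83): 6 bp
  [83,98): 15 bp
  [98,102): 4 bp

[4,4,5,6,7,9,9,11,13,15,19]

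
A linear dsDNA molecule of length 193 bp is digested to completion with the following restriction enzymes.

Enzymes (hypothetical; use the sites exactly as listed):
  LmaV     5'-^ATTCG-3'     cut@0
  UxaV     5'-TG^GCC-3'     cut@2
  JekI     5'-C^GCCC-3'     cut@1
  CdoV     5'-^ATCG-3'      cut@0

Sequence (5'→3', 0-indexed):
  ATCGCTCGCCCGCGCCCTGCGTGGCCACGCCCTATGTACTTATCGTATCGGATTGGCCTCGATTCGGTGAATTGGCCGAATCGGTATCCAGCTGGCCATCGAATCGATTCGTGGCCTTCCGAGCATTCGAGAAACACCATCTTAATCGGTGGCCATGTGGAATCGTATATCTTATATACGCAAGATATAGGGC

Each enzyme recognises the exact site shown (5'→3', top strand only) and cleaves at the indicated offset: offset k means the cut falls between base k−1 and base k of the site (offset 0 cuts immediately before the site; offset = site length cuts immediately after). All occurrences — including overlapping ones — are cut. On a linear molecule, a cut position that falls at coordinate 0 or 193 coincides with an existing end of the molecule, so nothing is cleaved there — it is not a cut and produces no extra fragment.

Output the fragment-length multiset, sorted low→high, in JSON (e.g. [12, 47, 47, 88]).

Scan for sites:
  LmaV ATTCG/0: at [61, 106, 124] ⇒ [61, 106, 124]
  UxaV TGGCC/2: at [21, 53, 72, 92, 111, 149] ⇒ [23, 55, 74, 94, 113, 151]
  JekI CGCCC/1: at [6, 12, 27] ⇒ [7, 13, 28]
  CdoV ATCG/0: at [0, 41, 46, 79, 97, 102, 144, 161] ⇒ [41, 46, 79, 97, 102, 144, 161] (position 0 is a terminus of the linear molecule — no cut)

Pooled cuts: [7, 13, 23, 28, 41, 46, 55, 61, 74, 79, 94, 97, 102, 106, 113, 124, 144, 151, 161]

Fragments:
  [0,7): 7 bp
  [7,13): 6 bp
  [13,23): 10 bp
  [23,28): 5 bp
  [28,41): 13 bp
  [41,46): 5 bp
  [46,55): 9 bp
  [55,61): 6 bp
  [61,74): 13 bp
  [74,79): 5 bp
  [79,94): 15 bp
  [94,97): 3 bp
  [97,102): 5 bp
  [102,106): 4 bp
  [106,113): 7 bp
  [113,124): 11 bp
  [124,144): 20 bp
  [144,151): 7 bp
  [151,161): 10 bp
  [161,193): 32 bp

[3,4,5,5,5,5,6,6,7,7,7,9,10,10,11,13,13,15,20,32]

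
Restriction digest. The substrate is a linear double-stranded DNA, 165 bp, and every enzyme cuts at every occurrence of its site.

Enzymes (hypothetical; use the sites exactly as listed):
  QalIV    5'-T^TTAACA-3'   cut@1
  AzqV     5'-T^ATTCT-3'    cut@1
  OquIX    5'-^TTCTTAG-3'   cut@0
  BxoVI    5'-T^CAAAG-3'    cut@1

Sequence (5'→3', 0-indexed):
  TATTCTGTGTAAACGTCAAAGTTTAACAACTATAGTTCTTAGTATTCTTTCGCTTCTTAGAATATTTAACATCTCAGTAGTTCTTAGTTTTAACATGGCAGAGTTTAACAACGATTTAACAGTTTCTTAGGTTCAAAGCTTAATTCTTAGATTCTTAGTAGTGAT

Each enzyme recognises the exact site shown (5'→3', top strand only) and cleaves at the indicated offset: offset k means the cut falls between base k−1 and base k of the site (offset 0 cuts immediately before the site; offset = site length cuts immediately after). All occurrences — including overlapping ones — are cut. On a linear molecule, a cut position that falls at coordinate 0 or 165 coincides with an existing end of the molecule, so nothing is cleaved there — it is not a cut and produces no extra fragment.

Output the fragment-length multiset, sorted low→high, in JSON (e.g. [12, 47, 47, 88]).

Per-enzyme occurrences:
  QalIV TTTAACA/1: at [21, 64, 88, 103, 114] ⇒ [22, 65, 89, 104, 115]
  AzqV TATTCT/1: at [0, 42] ⇒ [1, 43]
  OquIX TTCTTAG/0: at [35, 53, 80, 123, 143, 151] ⇒ [35, 53, 80, 123, 143, 151]
  BxoVI TCAAAG/1: at [15, 132] ⇒ [16, 133]

Pooled cuts: [1, 16, 22, 35, 43, 53, 65, 80, 89, 104, 115, 123, 133, 143, 151]

Fragments:
  [0,1): 1 bp
  [1,16): 15 bp
  [16,22): 6 bp
  [22,35): 13 bp
  [35,43): 8 bp
  [43,53): 10 bp
  [53,65): 12 bp
  [65,80): 15 bp
  [80,89): 9 bp
  [89,104): 15 bp
  [104,115): 11 bp
  [115,123): 8 bp
  [123,133): 10 bp
  [133,143): 10 bp
  [143,151): 8 bp
  [151,165): 14 bp

[1,6,8,8,8,9,10,10,10,11,12,13,14,15,15,15]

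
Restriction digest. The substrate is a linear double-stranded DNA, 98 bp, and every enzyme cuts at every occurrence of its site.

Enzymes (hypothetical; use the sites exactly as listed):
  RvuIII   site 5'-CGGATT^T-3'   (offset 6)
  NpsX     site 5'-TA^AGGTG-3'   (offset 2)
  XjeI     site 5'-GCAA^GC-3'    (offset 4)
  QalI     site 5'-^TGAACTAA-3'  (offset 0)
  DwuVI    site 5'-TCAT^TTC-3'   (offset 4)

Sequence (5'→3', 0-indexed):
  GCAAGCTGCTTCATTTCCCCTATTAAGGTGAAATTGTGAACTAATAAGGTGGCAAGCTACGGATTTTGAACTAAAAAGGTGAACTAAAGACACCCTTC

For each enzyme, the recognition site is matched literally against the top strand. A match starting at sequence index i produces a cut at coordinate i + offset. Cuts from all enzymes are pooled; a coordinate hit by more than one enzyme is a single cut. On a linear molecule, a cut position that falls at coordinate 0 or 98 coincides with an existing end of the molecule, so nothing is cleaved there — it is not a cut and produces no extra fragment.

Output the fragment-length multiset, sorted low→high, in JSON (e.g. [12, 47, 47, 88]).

[1,4,9,10,10,10,11,11,13,19]

Site scan:
  RvuIII CGGATTT/6: at [59] ⇒ [65]
  NpsX TAAGGTG/2: at [23, 44] ⇒ [25, 46]
  XjeI GCAAGC/4: at [0, 51] ⇒ [4, 55]
  QalI TGAACTAA/0: at [36, 66, 79] ⇒ [36, 66, 79]
  DwuVI TCATTTC/4: at [10] ⇒ [14]

Pooled cuts: [4, 14, 25, 36, 46, 55, 65, 66, 79]

Fragment lengths:
  [0,4): 4 bp
  [4,14): 10 bp
  [14,25): 11 bp
  [25,36): 11 bp
  [36,46): 10 bp
  [46,55): 9 bp
  [55,65): 10 bp
  [65,66): 1 bp
  [66,79): 13 bp
  [79,98): 19 bp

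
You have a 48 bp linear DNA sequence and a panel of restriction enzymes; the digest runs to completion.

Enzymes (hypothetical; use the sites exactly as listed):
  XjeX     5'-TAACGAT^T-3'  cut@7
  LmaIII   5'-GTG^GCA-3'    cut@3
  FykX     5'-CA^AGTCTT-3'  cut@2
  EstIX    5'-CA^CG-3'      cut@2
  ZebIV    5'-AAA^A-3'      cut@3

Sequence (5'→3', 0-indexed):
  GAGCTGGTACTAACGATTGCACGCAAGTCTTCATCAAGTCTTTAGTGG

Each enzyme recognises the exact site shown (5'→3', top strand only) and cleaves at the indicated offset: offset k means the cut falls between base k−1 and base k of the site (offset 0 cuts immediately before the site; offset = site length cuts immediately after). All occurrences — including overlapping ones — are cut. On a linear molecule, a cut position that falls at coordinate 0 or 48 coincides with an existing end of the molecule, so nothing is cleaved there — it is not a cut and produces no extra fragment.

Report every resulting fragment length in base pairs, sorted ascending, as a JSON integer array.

[4,4,11,12,17]

Site scan:
  XjeX TAACGATT/7: at [10] ⇒ [17]
  LmaIII (GTGGCA, off=3): no sites
  FykX CAAGTCTT/2: at [23, 34] ⇒ [25, 36]
  EstIX CACG/2: at [19] ⇒ [21]
  ZebIV (AAAA, off=3): no sites

Pooled cuts: [17, 21, 25, 36]

Fragment lengths:
  [0,17): 17 bp
  [17,21): 4 bp
  [21,25): 4 bp
  [25,36): 11 bp
  [36,48): 12 bp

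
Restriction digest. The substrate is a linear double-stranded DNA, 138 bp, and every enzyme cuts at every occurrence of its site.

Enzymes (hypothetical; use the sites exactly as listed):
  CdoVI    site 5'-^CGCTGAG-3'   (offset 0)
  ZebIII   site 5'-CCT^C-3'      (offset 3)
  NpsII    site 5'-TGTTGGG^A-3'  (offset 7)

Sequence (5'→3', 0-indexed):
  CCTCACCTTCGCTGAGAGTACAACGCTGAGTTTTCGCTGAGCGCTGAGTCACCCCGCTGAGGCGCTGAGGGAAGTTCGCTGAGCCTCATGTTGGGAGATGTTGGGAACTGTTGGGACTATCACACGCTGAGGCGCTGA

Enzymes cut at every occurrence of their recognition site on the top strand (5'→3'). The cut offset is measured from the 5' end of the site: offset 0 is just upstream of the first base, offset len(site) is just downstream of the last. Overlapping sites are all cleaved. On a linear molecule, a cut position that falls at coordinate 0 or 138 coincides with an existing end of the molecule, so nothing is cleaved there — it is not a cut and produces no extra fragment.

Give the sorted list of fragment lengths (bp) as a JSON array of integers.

[3,6,7,8,9,9,10,10,10,11,13,14,14,14]

Per-enzyme occurrences:
  CdoVI (CGCTGAG, off=0): starts [9, 23, 34, 41, 54, 62, 76, 124] → cuts [9, 23, 34, 41, 54, 62, 76, 124]
  ZebIII (CCTC, off=3): starts [0, 83] → cuts [3, 86]
  NpsII (TGTTGGGA, off=7): starts [88, 98, 108] → cuts [95, 105, 115]

All cut coordinates (distinct, sorted): [3, 9, 23, 34, 41, 54, 62, 76, 86, 95, 105, 115, 124]

Fragment lengths:
  [0,3): 3 bp
  [3,9): 6 bp
  [9,23): 14 bp
  [23,34): 11 bp
  [34,41): 7 bp
  [41,54): 13 bp
  [54,62): 8 bp
  [62,76): 14 bp
  [76,86): 10 bp
  [86,95): 9 bp
  [95,105): 10 bp
  [105,115): 10 bp
  [115,124): 9 bp
  [124,138): 14 bp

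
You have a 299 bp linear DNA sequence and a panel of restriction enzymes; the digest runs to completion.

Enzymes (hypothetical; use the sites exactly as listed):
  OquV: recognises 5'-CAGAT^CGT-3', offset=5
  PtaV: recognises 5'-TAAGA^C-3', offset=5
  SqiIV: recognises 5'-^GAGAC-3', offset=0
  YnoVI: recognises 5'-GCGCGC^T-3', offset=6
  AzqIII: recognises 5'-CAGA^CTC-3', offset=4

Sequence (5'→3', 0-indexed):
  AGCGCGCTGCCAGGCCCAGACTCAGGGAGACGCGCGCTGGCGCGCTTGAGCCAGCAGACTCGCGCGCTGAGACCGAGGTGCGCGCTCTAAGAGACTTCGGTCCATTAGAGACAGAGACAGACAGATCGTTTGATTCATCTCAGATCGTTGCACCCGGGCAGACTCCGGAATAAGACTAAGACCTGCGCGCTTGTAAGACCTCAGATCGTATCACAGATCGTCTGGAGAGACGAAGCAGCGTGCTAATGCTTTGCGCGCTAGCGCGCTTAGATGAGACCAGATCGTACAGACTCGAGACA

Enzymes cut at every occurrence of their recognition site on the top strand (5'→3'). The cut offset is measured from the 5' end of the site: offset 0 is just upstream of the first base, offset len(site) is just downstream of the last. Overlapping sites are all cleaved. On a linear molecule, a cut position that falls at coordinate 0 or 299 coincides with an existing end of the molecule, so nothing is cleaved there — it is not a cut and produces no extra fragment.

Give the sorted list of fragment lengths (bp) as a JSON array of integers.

[1,3,5,6,6,6,6,6,7,8,8,8,8,8,8,9,9,10,11,12,13,13,13,13,17,17,17,19,32]

Scan for sites:
  OquV CAGATCGT/5: at [121, 140, 201, 213, 277] ⇒ [126, 145, 206, 218, 282]
  PtaV TAAGAC/5: at [170, 176, 193] ⇒ [175, 181, 198]
  SqiIV GAGAC/0: at [26, 68, 90, 107, 113, 226, 272, 293] ⇒ [26, 68, 90, 107, 113, 226, 272, 293]
  YnoVI GCGCGCT/6: at [1, 31, 39, 61, 79, 184, 252, 260] ⇒ [7, 37, 45, 67, 85, 190, 258, 266]
  AzqIII CAGACTC/4: at [16, 54, 158, 286] ⇒ [20, 58, 162, 290]

All cut coordinates (distinct, sorted): [7, 20, 26, 37, 45, 58, 67, 68, 85, 90, 107, 113, 126, 145, 162, 175, 181, 190, 198, 206, 218, 226, 258, 266, 272, 282, 290, 293]

Fragment lengths:
  [0,7): 7 bp
  [7,20): 13 bp
  [20,26): 6 bp
  [26,37): 11 bp
  [37,45): 8 bp
  [45,58): 13 bp
  [58,67): 9 bp
  [67,68): 1 bp
  [68,85): 17 bp
  [85,90): 5 bp
  [90,107): 17 bp
  [107,113): 6 bp
  [113,126): 13 bp
  [126,145): 19 bp
  [145,162): 17 bp
  [162,175): 13 bp
  [175,181): 6 bp
  [181,190): 9 bp
  [190,198): 8 bp
  [198,206): 8 bp
  [206,218): 12 bp
  [218,226): 8 bp
  [226,258): 32 bp
  [258,266): 8 bp
  [266,272): 6 bp
  [272,282): 10 bp
  [282,290): 8 bp
  [290,293): 3 bp
  [293,299): 6 bp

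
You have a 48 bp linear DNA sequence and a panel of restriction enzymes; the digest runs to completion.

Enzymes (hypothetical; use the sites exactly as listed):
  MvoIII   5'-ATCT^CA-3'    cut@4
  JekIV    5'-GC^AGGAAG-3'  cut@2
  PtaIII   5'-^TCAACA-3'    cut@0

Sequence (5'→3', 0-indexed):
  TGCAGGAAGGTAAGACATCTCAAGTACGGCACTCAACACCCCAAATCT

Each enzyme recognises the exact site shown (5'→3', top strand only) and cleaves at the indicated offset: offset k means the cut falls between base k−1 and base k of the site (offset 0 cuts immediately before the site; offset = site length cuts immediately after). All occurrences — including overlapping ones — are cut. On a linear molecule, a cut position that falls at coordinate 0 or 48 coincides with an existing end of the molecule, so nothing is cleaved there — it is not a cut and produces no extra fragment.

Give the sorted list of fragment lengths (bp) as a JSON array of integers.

Scan for sites:
  MvoIII (ATCTCA, off=4): starts [16] → cuts [20]
  JekIV (GCAGGAAG, off=2): starts [1] → cuts [3]
  PtaIII (TCAACA, off=0): starts [32] → cuts [32]

Pooled cuts: [3, 20, 32]

Fragments:
  [0,3): 3 bp
  [3,20): 17 bp
  [20,32): 12 bp
  [32,48): 16 bp

[3,12,16,17]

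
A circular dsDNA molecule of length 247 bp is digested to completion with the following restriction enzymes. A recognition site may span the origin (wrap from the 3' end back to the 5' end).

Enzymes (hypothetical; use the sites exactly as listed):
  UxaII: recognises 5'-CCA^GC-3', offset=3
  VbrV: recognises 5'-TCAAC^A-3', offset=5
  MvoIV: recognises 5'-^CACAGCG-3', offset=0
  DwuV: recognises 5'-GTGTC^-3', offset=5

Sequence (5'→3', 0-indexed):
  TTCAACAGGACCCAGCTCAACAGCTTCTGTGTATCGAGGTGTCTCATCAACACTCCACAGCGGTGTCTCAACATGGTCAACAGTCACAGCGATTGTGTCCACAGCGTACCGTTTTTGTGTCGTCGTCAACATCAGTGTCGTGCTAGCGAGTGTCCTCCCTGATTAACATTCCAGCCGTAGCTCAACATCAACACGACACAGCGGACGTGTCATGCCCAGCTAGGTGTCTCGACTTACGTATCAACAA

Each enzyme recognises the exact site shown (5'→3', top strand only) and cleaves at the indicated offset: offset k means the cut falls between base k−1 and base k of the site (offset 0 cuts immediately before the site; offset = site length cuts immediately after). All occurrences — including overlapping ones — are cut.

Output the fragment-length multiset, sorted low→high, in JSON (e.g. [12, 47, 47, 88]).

[3,4,4,5,6,7,7,8,8,8,9,9,9,10,12,13,15,15,15,17,19,22,22]

Site scan:
  UxaII CCAGC/3: at [11, 170, 215] ⇒ [14, 173, 218]
  VbrV TCAACA/5: at [1, 16, 46, 67, 76, 125, 181, 187, 240] ⇒ [6, 21, 51, 72, 81, 130, 186, 192, 245]
  MvoIV CACAGCG/0: at [55, 84, 99, 196] ⇒ [55, 84, 99, 196]
  DwuV GTGTC/5: at [38, 62, 94, 116, 134, 149, 206, 223] ⇒ [43, 67, 99, 121, 139, 154, 211, 228]

Pooled cuts: [6, 14, 21, 43, 51, 55, 67, 72, 81, 84, 99, 121, 130, 139, 154, 173, 186, 192, 196, 211, 218, 228, 245]

Fragment lengths:
  6→14: 8 bp
  14→21: 7 bp
  21→43: 22 bp
  43→51: 8 bp
  51→55: 4 bp
  55→67: 12 bp
  67→72: 5 bp
  72→81: 9 bp
  81→84: 3 bp
  84→99: 15 bp
  99→121: 22 bp
  121→130: 9 bp
  130→139: 9 bp
  139→154: 15 bp
  154→173: 19 bp
  173→186: 13 bp
  186→192: 6 bp
  192→196: 4 bp
  196→211: 15 bp
  211→218: 7 bp
  218→228: 10 bp
  228→245: 17 bp
  245→6 (wrap): 247-245+6 = 8 bp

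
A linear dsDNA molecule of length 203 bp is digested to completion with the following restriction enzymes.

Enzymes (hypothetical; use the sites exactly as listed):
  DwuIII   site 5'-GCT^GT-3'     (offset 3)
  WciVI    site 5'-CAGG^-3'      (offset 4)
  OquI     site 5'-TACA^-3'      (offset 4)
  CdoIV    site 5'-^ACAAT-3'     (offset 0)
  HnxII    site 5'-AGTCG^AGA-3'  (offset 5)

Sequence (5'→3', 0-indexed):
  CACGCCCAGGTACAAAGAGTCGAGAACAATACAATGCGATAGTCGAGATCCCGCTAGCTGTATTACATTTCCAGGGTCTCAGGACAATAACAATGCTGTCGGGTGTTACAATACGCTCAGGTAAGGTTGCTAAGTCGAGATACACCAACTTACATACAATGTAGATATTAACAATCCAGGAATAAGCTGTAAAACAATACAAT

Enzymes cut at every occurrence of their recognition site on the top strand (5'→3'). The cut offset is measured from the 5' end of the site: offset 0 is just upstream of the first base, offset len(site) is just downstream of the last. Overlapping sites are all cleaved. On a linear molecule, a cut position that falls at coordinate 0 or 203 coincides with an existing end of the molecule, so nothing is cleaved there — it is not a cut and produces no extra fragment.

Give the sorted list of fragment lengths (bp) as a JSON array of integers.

Scan for sites:
  DwuIII (GCTGT, off=3): starts [56, 94, 185] → cuts [59, 97, 188]
  WciVI (CAGG, off=4): starts [6, 71, 79, 117, 176] → cuts [10, 75, 83, 121, 180]
  OquI (TACA, off=4): starts [10, 29, 63, 106, 140, 150, 154, 197] → cuts [14, 33, 67, 110, 144, 154, 158, 201]
  CdoIV (ACAAT, off=0): starts [25, 30, 83, 89, 107, 155, 170, 193, 198] → cuts [25, 30, 83, 89, 107, 155, 170, 193, 198]
  HnxII (AGTCGAGA, off=5): starts [17, 40, 132] → cuts [22, 45, 137]

All cut coordinates (distinct, sorted): [10, 14, 22, 25, 30, 33, 45, 59, 67, 75, 83, 89, 97, 107, 110, 121, 137, 144, 154, 155, 158, 170, 180, 188, 193, 198, 201]

Fragments:
  [0,10): 10 bp
  [10,14): 4 bp
  [14,22): 8 bp
  [22,25): 3 bp
  [25,30): 5 bp
  [30,33): 3 bp
  [33,45): 12 bp
  [45,59): 14 bp
  [59,67): 8 bp
  [67,75): 8 bp
  [75,83): 8 bp
  [83,89): 6 bp
  [89,97): 8 bp
  [97,107): 10 bp
  [107,110): 3 bp
  [110,121): 11 bp
  [121,137): 16 bp
  [137,144): 7 bp
  [144,154): 10 bp
  [154,155): 1 bp
  [155,158): 3 bp
  [158,170): 12 bp
  [170,180): 10 bp
  [180,188): 8 bp
  [188,193): 5 bp
  [193,198): 5 bp
  [198,201): 3 bp
  [201,203): 2 bp

[1,2,3,3,3,3,3,4,5,5,5,6,7,8,8,8,8,8,8,10,10,10,10,11,12,12,14,16]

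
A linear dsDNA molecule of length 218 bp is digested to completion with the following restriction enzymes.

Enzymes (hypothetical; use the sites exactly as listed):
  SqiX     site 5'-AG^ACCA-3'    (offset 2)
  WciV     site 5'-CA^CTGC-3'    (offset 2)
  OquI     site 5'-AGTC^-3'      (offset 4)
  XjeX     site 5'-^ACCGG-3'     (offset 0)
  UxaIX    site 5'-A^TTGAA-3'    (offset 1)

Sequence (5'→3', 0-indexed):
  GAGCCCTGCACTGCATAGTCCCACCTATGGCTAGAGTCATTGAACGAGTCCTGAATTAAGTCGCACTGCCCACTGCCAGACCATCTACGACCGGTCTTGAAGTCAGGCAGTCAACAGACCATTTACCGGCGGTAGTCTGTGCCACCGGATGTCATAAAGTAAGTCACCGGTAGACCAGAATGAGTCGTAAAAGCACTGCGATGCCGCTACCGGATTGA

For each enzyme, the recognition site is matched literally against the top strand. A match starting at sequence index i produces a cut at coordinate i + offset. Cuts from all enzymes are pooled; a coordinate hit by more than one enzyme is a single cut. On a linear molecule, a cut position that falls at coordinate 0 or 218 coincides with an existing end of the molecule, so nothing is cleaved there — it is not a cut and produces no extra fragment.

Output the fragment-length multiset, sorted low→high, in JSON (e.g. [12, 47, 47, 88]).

[1,3,5,6,7,7,7,8,8,9,10,10,10,10,11,12,13,13,13,15,18,22]

Site scan:
  SqiX AGACCA/2: at [77, 115, 171] ⇒ [79, 117, 173]
  WciV CACTGC/2: at [8, 63, 70, 193] ⇒ [10, 65, 72, 195]
  OquI AGTC/4: at [16, 34, 46, 58, 100, 108, 133, 161, 182] ⇒ [20, 38, 50, 62, 104, 112, 137, 165, 186]
  XjeX ACCGG/0: at [89, 124, 143, 165, 208] ⇒ [89, 124, 143, 165, 208]
  UxaIX ATTGAA/1: at [38] ⇒ [39]

Pooled cuts: [10, 20, 38, 39, 50, 62, 65, 72, 79, 89, 104, 112, 117, 124, 137, 143, 165, 173, 186, 195, 208]

Fragment lengths:
  [0,10): 10 bp
  [10,20): 10 bp
  [20,38): 18 bp
  [38,39): 1 bp
  [39,50): 11 bp
  [50,62): 12 bp
  [62,65): 3 bp
  [65,72): 7 bp
  [72,79): 7 bp
  [79,89): 10 bp
  [89,104): 15 bp
  [104,112): 8 bp
  [112,117): 5 bp
  [117,124): 7 bp
  [124,137): 13 bp
  [137,143): 6 bp
  [143,165): 22 bp
  [165,173): 8 bp
  [173,186): 13 bp
  [186,195): 9 bp
  [195,208): 13 bp
  [208,218): 10 bp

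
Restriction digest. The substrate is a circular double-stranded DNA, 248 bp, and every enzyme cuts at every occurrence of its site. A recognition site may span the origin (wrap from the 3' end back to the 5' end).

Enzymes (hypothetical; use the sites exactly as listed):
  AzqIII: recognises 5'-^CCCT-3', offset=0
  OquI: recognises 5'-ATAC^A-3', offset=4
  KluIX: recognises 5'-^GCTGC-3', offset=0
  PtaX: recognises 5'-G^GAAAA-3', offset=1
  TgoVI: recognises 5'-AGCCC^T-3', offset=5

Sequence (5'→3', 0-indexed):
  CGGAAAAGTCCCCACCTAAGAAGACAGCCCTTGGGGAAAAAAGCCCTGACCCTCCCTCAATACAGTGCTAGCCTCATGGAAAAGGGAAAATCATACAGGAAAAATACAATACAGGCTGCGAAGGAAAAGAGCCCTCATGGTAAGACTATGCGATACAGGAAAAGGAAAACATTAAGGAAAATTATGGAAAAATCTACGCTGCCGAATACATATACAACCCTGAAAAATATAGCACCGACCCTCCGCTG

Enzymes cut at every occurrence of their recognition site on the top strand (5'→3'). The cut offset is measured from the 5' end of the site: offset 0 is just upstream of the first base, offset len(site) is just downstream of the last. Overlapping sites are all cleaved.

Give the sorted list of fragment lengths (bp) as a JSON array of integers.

Site scan:
  AzqIII (CCCT, off=0): starts [27, 43, 49, 53, 131, 217, 238] → cuts [27, 43, 49, 53, 131, 217, 238]
  OquI (ATACA, off=4): starts [59, 92, 103, 108, 152, 205, 211] → cuts [63, 96, 107, 112, 156, 209, 215]
  KluIX (GCTGC, off=0): starts [114, 197, 244] → cuts [114, 197, 244]
  PtaX (GGAAAA, off=1): starts [1, 34, 77, 84, 97, 122, 157, 163, 175, 185] → cuts [2, 35, 78, 85, 98, 123, 158, 164, 176, 186]
  TgoVI (AGCCCT, off=5): starts [25, 41, 129] → cuts [30, 46, 134]

Pooled cuts: [2, 27, 30, 35, 43, 46, 49, 53, 63, 78, 85, 96, 98, 107, 112, 114, 123, 131, 134, 156, 158, 164, 176, 186, 197, 209, 215, 217, 238, 244]

Fragment lengths:
  2→27: 25 bp
  27→30: 3 bp
  30→35: 5 bp
  35→43: 8 bp
  43→46: 3 bp
  46→49: 3 bp
  49→53: 4 bp
  53→63: 10 bp
  63→78: 15 bp
  78→85: 7 bp
  85→96: 11 bp
  96→98: 2 bp
  98→107: 9 bp
  107→112: 5 bp
  112→114: 2 bp
  114→123: 9 bp
  123→131: 8 bp
  131→134: 3 bp
  134→156: 22 bp
  156→158: 2 bp
  158→164: 6 bp
  164→176: 12 bp
  176→186: 10 bp
  186→197: 11 bp
  197→209: 12 bp
  209→215: 6 bp
  215→217: 2 bp
  217→238: 21 bp
  238→244: 6 bp
  244→2 (wrap): 248-244+2 = 6 bp

[2,2,2,2,3,3,3,3,4,5,5,6,6,6,6,7,8,8,9,9,10,10,11,11,12,12,15,21,22,25]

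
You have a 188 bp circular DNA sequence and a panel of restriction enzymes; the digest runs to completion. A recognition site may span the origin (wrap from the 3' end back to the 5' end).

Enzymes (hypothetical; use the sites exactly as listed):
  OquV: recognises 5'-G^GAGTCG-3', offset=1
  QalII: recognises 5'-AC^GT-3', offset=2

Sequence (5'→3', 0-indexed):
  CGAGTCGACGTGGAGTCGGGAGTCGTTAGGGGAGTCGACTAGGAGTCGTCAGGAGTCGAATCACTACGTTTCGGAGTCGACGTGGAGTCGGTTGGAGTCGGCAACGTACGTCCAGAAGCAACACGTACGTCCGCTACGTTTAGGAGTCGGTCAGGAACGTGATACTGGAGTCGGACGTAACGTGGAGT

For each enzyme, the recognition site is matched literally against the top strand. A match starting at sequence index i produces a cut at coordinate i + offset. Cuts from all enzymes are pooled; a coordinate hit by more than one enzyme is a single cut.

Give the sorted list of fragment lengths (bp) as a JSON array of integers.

Scan for sites:
  OquV (GGAGTCG, off=1): starts [11, 18, 30, 41, 51, 72, 83, 93, 142, 166, 183] → cuts [12, 19, 31, 42, 52, 73, 84, 94, 143, 167, 184]
  QalII (ACGT, off=2): starts [7, 65, 79, 103, 107, 122, 126, 135, 156, 174, 179] → cuts [9, 67, 81, 105, 109, 124, 128, 137, 158, 176, 181]

Pooled cuts: [9, 12, 19, 31, 42, 52, 67, 73, 81, 84, 94, 105, 109, 124, 128, 137, 143, 158, 167, 176, 181, 184]

Fragment lengths:
  9→12: 3 bp
  12→19: 7 bp
  19→31: 12 bp
  31→42: 11 bp
  42→52: 10 bp
  52→67: 15 bp
  67→73: 6 bp
  73→81: 8 bp
  81→84: 3 bp
  84→94: 10 bp
  94→105: 11 bp
  105→109: 4 bp
  109→124: 15 bp
  124→128: 4 bp
  128→137: 9 bp
  137→143: 6 bp
  143→158: 15 bp
  158→167: 9 bp
  167→176: 9 bp
  176→181: 5 bp
  181→184: 3 bp
  184→9 (wrap): 188-184+9 = 13 bp

[3,3,3,4,4,5,6,6,7,8,9,9,9,10,10,11,11,12,13,15,15,15]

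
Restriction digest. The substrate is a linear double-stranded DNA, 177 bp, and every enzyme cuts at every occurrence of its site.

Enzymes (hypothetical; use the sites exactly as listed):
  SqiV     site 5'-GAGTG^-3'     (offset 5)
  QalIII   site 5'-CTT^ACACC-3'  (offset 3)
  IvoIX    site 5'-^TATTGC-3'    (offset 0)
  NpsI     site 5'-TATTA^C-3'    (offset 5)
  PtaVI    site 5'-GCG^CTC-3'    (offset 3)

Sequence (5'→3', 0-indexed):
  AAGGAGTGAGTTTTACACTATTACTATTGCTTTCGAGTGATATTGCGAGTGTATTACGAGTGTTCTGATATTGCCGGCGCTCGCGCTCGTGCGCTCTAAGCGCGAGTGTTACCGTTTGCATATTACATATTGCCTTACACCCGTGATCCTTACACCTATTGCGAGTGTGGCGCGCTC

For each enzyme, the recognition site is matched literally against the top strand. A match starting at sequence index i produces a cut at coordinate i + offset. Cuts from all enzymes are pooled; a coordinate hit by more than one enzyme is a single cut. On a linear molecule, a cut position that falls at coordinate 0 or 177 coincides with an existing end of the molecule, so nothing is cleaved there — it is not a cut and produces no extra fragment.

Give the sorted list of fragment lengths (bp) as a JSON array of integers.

Scan for sites:
  SqiV GAGTG/5: at [3, 34, 46, 57, 103, 162] ⇒ [8, 39, 51, 62, 108, 167]
  QalIII CTTACACC/3: at [133, 148] ⇒ [136, 151]
  IvoIX TATTGC/0: at [24, 40, 68, 127, 156] ⇒ [24, 40, 68, 127, 156]
  NpsI TATTAC/5: at [18, 51, 120] ⇒ [23, 56, 125]
  PtaVI GCGCTC/3: at [76, 82, 90, 171] ⇒ [79, 85, 93, 174]

Pooled cuts: [8, 23, 24, 39, 40, 51, 56, 62, 68, 79, 85, 93, 108, 125, 127, 136, 151, 156, 167, 174]

Fragments:
  [0,8): 8 bp
  [8,23): 15 bp
  [23,24): 1 bp
  [24,39): 15 bp
  [39,40): 1 bp
  [40,51): 11 bp
  [51,56): 5 bp
  [56,62): 6 bp
  [62,68): 6 bp
  [68,79): 11 bp
  [79,85): 6 bp
  [85,93): 8 bp
  [93,108): 15 bp
  [108,125): 17 bp
  [125,127): 2 bp
  [127,136): 9 bp
  [136,151): 15 bp
  [151,156): 5 bp
  [156,167): 11 bp
  [167,174): 7 bp
  [174,177): 3 bp

[1,1,2,3,5,5,6,6,6,7,8,8,9,11,11,11,15,15,15,15,17]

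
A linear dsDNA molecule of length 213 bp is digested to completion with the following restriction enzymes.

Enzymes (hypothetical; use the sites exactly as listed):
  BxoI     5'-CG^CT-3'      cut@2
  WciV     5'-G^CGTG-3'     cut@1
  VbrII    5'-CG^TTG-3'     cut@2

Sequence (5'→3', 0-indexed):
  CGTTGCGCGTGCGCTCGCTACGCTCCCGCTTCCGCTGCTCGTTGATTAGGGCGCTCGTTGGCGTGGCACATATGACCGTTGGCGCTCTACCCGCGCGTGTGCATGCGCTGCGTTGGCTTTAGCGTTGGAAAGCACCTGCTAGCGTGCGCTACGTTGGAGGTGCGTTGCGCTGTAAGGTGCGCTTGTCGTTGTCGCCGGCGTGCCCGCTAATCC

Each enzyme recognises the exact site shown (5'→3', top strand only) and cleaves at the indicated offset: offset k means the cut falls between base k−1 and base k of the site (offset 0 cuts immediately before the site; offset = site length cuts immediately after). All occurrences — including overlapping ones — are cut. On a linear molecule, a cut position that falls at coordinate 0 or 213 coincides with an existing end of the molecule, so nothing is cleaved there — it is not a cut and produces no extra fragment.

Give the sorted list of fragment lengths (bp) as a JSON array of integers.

Per-enzyme occurrences:
  BxoI CGCT/2: at [11, 15, 20, 26, 32, 51, 82, 105, 146, 167, 179, 204] ⇒ [13, 17, 22, 28, 34, 53, 84, 107, 148, 169, 181, 206]
  WciV GCGTG/1: at [6, 60, 94, 141, 197] ⇒ [7, 61, 95, 142, 198]
  VbrII CGTTG/2: at [0, 39, 55, 76, 110, 122, 151, 162, 186] ⇒ [2, 41, 57, 78, 112, 124, 153, 164, 188]

Pooled cuts: [2, 7, 13, 17, 22, 28, 34, 41, 53, 57, 61, 78, 84, 95, 107, 112, 124, 142, 148, 153, 164, 169, 181, 188, 198, 206]

Fragment lengths:
  [0,2): 2 bp
  [2,7): 5 bp
  [7,13): 6 bp
  [13,17): 4 bp
  [17,22): 5 bp
  [22,28): 6 bp
  [28,34): 6 bp
  [34,41): 7 bp
  [41,53): 12 bp
  [53,57): 4 bp
  [57,61): 4 bp
  [61,78): 17 bp
  [78,84): 6 bp
  [84,95): 11 bp
  [95,107): 12 bp
  [107,112): 5 bp
  [112,124): 12 bp
  [124,142): 18 bp
  [142,148): 6 bp
  [148,153): 5 bp
  [153,164): 11 bp
  [164,169): 5 bp
  [169,181): 12 bp
  [181,188): 7 bp
  [188,198): 10 bp
  [198,206): 8 bp
  [206,213): 7 bp

[2,4,4,4,5,5,5,5,5,6,6,6,6,6,7,7,7,8,10,11,11,12,12,12,12,17,18]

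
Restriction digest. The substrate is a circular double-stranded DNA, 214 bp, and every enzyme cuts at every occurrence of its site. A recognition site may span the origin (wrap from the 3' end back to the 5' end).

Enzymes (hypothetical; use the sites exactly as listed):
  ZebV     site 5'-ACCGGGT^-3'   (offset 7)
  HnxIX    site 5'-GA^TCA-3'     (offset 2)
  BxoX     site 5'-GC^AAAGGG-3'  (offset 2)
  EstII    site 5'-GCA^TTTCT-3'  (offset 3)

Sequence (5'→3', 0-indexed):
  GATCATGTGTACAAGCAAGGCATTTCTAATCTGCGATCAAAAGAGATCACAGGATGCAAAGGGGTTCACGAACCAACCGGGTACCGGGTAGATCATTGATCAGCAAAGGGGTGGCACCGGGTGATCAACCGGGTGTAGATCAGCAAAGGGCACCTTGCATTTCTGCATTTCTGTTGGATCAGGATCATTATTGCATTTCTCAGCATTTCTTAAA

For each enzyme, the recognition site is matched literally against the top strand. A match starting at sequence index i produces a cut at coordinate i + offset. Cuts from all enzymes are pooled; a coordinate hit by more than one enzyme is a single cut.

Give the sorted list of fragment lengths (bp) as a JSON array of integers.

Site scan:
  ZebV ACCGGGT/7: at [75, 82, 115, 127] ⇒ [82, 89, 122, 134]
  HnxIX GATCA/2: at [0, 34, 44, 90, 97, 122, 137, 176, 182] ⇒ [2, 36, 46, 92, 99, 124, 139, 178, 184]
  BxoX GCAAAGGG/2: at [55, 102, 142] ⇒ [57, 104, 144]
  EstII GCATTTCT/3: at [19, 156, 164, 192, 202] ⇒ [22, 159, 167, 195, 205]

Pooled cuts: [2, 22, 36, 46, 57, 82, 89, 92, 99, 104, 122, 124, 134, 139, 144, 159, 167, 178, 184, 195, 205]

Fragments:
  2→22: 20 bp
  22→36: 14 bp
  36→46: 10 bp
  46→57: 11 bp
  57→82: 25 bp
  82→89: 7 bp
  89→92: 3 bp
  92→99: 7 bp
  99→104: 5 bp
  104→122: 18 bp
  122→124: 2 bp
  124→134: 10 bp
  134→139: 5 bp
  139→144: 5 bp
  144→159: 15 bp
  159→167: 8 bp
  167→178: 11 bp
  178→184: 6 bp
  184→195: 11 bp
  195→205: 10 bp
  205→2 (wrap): 214-205+2 = 11 bp

[2,3,5,5,5,6,7,7,8,10,10,10,11,11,11,11,14,15,18,20,25]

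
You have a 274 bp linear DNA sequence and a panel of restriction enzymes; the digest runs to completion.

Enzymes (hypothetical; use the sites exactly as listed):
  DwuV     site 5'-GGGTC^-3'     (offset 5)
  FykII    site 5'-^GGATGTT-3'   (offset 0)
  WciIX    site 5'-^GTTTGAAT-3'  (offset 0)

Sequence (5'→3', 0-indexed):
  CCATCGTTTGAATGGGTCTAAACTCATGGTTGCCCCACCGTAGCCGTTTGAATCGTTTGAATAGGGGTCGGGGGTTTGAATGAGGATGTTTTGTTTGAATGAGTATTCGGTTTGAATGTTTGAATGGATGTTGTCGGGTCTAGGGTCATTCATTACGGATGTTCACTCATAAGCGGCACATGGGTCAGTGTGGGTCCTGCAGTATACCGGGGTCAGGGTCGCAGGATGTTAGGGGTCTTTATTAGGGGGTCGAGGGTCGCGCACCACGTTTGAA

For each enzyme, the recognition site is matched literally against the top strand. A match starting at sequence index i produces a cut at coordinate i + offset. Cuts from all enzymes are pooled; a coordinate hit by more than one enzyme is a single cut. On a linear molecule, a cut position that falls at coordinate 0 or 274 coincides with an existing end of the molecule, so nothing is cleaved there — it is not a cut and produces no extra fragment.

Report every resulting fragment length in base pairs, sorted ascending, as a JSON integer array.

Per-enzyme occurrences:
  DwuV (GGGTC, off=5): starts [13, 64, 135, 142, 181, 191, 209, 215, 232, 246, 253] → cuts [18, 69, 140, 147, 186, 196, 214, 220, 237, 251, 258]
  FykII (GGATGTT, off=0): starts [83, 125, 156, 223] → cuts [83, 125, 156, 223]
  WciIX (GTTTGAAT, off=0): starts [5, 45, 54, 73, 92, 109, 117] → cuts [5, 45, 54, 73, 92, 109, 117]

Pooled cuts: [5, 18, 45, 54, 69, 73, 83, 92, 109, 117, 125, 140, 147, 156, 186, 196, 214, 220, 223, 237, 251, 258]

Fragments:
  [0,5): 5 bp
  [5,18): 13 bp
  [18,45): 27 bp
  [45,54): 9 bp
  [54,69): 15 bp
  [69,73): 4 bp
  [73,83): 10 bp
  [83,92): 9 bp
  [92,109): 17 bp
  [109,117): 8 bp
  [117,125): 8 bp
  [125,140): 15 bp
  [140,147): 7 bp
  [147,156): 9 bp
  [156,186): 30 bp
  [186,196): 10 bp
  [196,214): 18 bp
  [214,220): 6 bp
  [220,223): 3 bp
  [223,237): 14 bp
  [237,251): 14 bp
  [251,258): 7 bp
  [258,274): 16 bp

[3,4,5,6,7,7,8,8,9,9,9,10,10,13,14,14,15,15,16,17,18,27,30]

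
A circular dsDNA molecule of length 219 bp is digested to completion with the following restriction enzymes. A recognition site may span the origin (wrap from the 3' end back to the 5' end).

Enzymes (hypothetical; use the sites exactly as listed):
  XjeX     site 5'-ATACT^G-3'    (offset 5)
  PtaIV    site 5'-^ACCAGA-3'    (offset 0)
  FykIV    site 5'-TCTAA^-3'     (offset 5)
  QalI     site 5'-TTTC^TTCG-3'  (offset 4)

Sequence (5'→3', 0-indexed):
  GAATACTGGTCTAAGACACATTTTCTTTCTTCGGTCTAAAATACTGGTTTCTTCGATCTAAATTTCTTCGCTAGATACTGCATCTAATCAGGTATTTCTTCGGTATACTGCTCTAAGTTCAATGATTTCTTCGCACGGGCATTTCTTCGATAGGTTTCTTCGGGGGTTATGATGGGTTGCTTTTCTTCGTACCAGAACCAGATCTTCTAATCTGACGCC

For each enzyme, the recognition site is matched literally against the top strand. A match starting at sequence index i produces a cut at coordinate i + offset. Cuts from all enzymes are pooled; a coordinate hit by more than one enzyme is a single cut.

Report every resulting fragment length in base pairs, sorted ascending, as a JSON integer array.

Per-enzyme occurrences:
  XjeX ATACTG/5: at [2, 40, 74, 104] ⇒ [7, 45, 79, 109]
  PtaIV ACCAGA/0: at [190, 196] ⇒ [190, 196]
  FykIV TCTAA/5: at [9, 34, 56, 82, 111, 205] ⇒ [14, 39, 61, 87, 116, 210]
  QalI TTTCTTCG/4: at [25, 47, 62, 94, 125, 141, 154, 181] ⇒ [29, 51, 66, 98, 129, 145, 158, 185]

All cut coordinates (distinct, sorted): [7, 14, 29, 39, 45, 51, 61, 66, 79, 87, 98, 109, 116, 129, 145, 158, 185, 190, 196, 210]

Fragment lengths:
  7→14: 7 bp
  14→29: 15 bp
  29→39: 10 bp
  39→45: 6 bp
  45→51: 6 bp
  51→61: 10 bp
  61→66: 5 bp
  66→79: 13 bp
  79→87: 8 bp
  87→98: 11 bp
  98→109: 11 bp
  109→116: 7 bp
  116→129: 13 bp
  129→145: 16 bp
  145→158: 13 bp
  158→185: 27 bp
  185→190: 5 bp
  190→196: 6 bp
  196→210: 14 bp
  210→7 (wrap): 219-210+7 = 16 bp

[5,5,6,6,6,7,7,8,10,10,11,11,13,13,13,14,15,16,16,27]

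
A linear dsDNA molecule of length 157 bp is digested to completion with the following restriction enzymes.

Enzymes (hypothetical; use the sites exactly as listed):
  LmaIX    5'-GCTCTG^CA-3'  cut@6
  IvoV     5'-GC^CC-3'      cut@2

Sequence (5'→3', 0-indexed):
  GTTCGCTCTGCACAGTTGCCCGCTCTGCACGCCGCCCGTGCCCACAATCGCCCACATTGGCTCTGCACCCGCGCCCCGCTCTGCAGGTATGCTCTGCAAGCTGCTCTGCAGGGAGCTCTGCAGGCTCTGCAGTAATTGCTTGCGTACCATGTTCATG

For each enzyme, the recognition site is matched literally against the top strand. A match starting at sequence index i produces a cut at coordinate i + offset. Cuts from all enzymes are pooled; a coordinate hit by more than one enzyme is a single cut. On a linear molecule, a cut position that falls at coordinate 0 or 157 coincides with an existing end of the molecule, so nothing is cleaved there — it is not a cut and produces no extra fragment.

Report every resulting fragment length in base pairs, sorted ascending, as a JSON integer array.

[6,8,8,9,9,9,9,10,10,12,12,13,14,28]

Per-enzyme occurrences:
  LmaIX GCTCTGCA/6: at [4, 21, 59, 77, 90, 102, 114, 123] ⇒ [10, 27, 65, 83, 96, 108, 120, 129]
  IvoV GCCC/2: at [17, 33, 39, 49, 72] ⇒ [19, 35, 41, 51, 74]

Pooled cuts: [10, 19, 27, 35, 41, 51, 65, 74, 83, 96, 108, 120, 129]

Fragments:
  [0,10): 10 bp
  [10,19): 9 bp
  [19,27): 8 bp
  [27,35): 8 bp
  [35,41): 6 bp
  [41,51): 10 bp
  [51,65): 14 bp
  [65,74): 9 bp
  [74,83): 9 bp
  [83,96): 13 bp
  [96,108): 12 bp
  [108,120): 12 bp
  [120,129): 9 bp
  [129,157): 28 bp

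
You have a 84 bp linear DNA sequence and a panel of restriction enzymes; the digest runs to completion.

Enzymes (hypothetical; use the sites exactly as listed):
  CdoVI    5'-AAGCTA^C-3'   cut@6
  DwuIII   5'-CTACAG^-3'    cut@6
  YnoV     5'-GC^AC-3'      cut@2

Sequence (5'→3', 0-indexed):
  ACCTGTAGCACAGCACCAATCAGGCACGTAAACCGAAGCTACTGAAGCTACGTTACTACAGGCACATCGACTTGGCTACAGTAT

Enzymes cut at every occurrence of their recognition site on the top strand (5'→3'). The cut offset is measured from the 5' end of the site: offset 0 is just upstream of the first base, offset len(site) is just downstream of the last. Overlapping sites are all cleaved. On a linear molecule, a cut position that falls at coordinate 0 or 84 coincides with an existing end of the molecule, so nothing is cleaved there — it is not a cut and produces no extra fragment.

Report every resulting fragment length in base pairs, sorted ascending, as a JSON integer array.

Per-enzyme occurrences:
  CdoVI (AAGCTAC, off=6): starts [35, 44] → cuts [41, 50]
  DwuIII (CTACAG, off=6): starts [55, 75] → cuts [61, 81]
  YnoV (GCAC, off=2): starts [7, 12, 23, 61] → cuts [9, 14, 25, 63]

All cut coordinates (distinct, sorted): [9, 14, 25, 41, 50, 61, 63, 81]

Fragments:
  [0,9): 9 bp
  [9,14): 5 bp
  [14,25): 11 bp
  [25,41): 16 bp
  [41,50): 9 bp
  [50,61): 11 bp
  [61,63): 2 bp
  [63,81): 18 bp
  [81,84): 3 bp

[2,3,5,9,9,11,11,16,18]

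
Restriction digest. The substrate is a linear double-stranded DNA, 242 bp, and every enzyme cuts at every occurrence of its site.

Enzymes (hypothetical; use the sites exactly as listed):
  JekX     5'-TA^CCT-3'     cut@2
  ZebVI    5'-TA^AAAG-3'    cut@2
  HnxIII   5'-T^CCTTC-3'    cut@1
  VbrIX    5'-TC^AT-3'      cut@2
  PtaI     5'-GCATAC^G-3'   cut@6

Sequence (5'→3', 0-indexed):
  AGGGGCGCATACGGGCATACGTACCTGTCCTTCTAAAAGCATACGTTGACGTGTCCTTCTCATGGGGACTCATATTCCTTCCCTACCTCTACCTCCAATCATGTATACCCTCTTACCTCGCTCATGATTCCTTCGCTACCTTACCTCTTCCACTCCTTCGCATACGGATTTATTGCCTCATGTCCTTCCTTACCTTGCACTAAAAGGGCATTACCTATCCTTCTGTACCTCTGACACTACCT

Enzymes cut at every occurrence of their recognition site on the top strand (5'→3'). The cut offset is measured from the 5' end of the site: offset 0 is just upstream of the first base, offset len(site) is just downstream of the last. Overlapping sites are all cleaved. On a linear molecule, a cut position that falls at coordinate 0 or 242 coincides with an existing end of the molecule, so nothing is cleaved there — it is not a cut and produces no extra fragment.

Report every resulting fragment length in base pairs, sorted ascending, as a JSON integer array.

Per-enzyme occurrences:
  JekX (TACCT, off=2): starts [21, 83, 89, 113, 136, 141, 190, 211, 225, 237] → cuts [23, 85, 91, 115, 138, 143, 192, 213, 227, 239]
  ZebVI (TAAAAG, off=2): starts [33, 200] → cuts [35, 202]
  HnxIII (TCCTTC, off=1): starts [27, 53, 75, 128, 153, 182, 217] → cuts [28, 54, 76, 129, 154, 183, 218]
  VbrIX (TCAT, off=2): starts [59, 69, 98, 121, 177] → cuts [61, 71, 100, 123, 179]
  PtaI (GCATACG, off=6): starts [6, 14, 38, 159] → cuts [12, 20, 44, 165]

All cut coordinates (distinct, sorted): [12, 20, 23, 28, 35, 44, 54, 61, 71, 76, 85, 91, 100, 115, 123, 129, 138, 143, 154, 165, 179, 183, 192, 202, 213, 218, 227, 239]

Fragment lengths:
  [0,12): 12 bp
  [12,20): 8 bp
  [20,23): 3 bp
  [23,28): 5 bp
  [28,35): 7 bp
  [35,44): 9 bp
  [44,54): 10 bp
  [54,61): 7 bp
  [61,71): 10 bp
  [71,76): 5 bp
  [76,85): 9 bp
  [85,91): 6 bp
  [91,100): 9 bp
  [100,115): 15 bp
  [115,123): 8 bp
  [123,129): 6 bp
  [129,138): 9 bp
  [138,143): 5 bp
  [143,154): 11 bp
  [154,165): 11 bp
  [165,179): 14 bp
  [179,183): 4 bp
  [183,192): 9 bp
  [192,202): 10 bp
  [202,213): 11 bp
  [213,218): 5 bp
  [218,227): 9 bp
  [227,239): 12 bp
  [239,242): 3 bp

[3,3,4,5,5,5,5,6,6,7,7,8,8,9,9,9,9,9,9,10,10,10,11,11,11,12,12,14,15]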